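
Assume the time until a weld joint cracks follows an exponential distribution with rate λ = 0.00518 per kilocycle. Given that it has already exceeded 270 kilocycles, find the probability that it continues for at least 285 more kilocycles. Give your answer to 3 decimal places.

0.228

P(X > s+t | X > s) = e^(−λ(s+t))/e^(−λs) = e^(−λt), independent of s = 270.
P(X > 285) = e^(−1.4763) ≈ 0.228.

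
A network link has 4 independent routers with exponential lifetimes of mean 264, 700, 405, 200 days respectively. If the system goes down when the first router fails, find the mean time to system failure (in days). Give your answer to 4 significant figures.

78.83

The first failure time is exponential with rate Σλ_i = 1/264 + 1/700 + 1/405 + 1/200 = 0.0126856 per day.
E[min] = 1/Σλ = 1/0.0126856 = 78.8296 days.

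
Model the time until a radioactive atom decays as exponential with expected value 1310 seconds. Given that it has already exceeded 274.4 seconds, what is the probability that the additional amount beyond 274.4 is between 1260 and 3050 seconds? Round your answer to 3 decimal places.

0.285

The rate is λ = 1/1310 = 0.000763359 per second.
Memoryless: the residual past 274.4 is again Exp(λ).
P(1260 < residual < 3050) = e^(−λ·1260) − e^(−λ·3050) = 0.38219 − 0.09747 ≈ 0.285.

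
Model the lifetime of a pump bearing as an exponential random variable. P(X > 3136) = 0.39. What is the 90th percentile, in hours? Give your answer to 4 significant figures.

7669

e^(−λ·3136) = 0.39 ⇒ λ = −ln(0.39)/3136 = 0.000300258.
90th percentile: 1 − e^(−λt) = 0.9, t = −ln(0.1)/λ = 7668.69 hours.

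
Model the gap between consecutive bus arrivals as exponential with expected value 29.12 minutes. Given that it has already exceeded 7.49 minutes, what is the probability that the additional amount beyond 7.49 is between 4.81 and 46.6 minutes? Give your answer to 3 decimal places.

The rate is λ = 1/29.12 = 0.0343407 per minute.
Memoryless: the residual past 7.49 is again Exp(λ).
P(4.81 < residual < 46.6) = e^(−λ·4.81) − e^(−λ·46.6) = 0.84774 − 0.20184 ≈ 0.646.

0.646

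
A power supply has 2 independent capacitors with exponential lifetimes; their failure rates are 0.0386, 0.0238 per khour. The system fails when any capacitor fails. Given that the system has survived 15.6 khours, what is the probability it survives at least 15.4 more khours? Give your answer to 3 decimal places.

Time to first failure ~ Exp(Σλ) with Σλ = 0.0624.
By memorylessness, P(T > 15.6+15.4 | T > 15.6) = P(T > 15.4) = e^(−0.0624·15.4) ≈ 0.383.

0.383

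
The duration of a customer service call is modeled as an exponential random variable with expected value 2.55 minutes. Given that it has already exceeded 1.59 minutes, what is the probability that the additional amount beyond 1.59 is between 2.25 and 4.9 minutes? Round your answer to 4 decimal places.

0.2674

The rate is λ = 1/2.55 = 0.392157 per minute.
Memoryless: the residual past 1.59 is again Exp(λ).
P(2.25 < residual < 4.9) = e^(−λ·2.25) − e^(−λ·4.9) = 0.41381 − 0.14638 ≈ 0.2674.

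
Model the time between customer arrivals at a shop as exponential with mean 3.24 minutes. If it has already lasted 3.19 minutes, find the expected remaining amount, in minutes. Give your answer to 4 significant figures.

The rate is λ = 1/3.24 = 0.308642 per minute.
By memorylessness, the remaining amount past any threshold is again Exp(λ) with mean 1/λ = 3.24 minutes.

3.240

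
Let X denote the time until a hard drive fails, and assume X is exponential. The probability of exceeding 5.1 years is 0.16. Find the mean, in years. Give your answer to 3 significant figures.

e^(−λ·5.1) = 0.16 ⇒ λ = −ln(0.16)/5.1 = 0.35933.
Mean = 1/λ = 2.78296 years.

2.78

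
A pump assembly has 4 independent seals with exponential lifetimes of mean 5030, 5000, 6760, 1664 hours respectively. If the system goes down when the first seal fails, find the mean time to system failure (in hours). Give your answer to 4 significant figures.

871.3

The first failure time is exponential with rate Σλ_i = 1/5030 + 1/5000 + 1/6760 + 1/1664 = 0.0011477 per hour.
E[min] = 1/Σλ = 1/0.0011477 = 871.31 hours.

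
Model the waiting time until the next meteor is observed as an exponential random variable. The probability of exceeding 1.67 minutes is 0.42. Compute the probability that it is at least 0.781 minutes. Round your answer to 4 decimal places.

0.6665

e^(−λ·1.67) = 0.42 ⇒ λ = −ln(0.42)/1.67 = 0.519461.
P(X > 0.781) = e^(−0.519461·0.781) = e^(−0.4057) ≈ 0.6665.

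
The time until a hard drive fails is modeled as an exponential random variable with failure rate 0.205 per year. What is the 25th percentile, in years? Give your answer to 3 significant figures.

1.40

Set 1 − e^(−λt) = 0.25, so t = −ln(0.75)/λ = 0.28768/0.205 ≈ 1.40333 years.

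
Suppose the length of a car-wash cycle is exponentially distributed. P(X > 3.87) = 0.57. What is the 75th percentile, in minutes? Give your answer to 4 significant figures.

e^(−λ·3.87) = 0.57 ⇒ λ = −ln(0.57)/3.87 = 0.14525.
75th percentile: 1 − e^(−λt) = 0.75, t = −ln(0.25)/λ = 9.54417 minutes.

9.544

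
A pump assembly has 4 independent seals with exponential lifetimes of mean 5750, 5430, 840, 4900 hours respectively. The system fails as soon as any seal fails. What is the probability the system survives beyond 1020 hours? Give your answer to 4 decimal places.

0.1673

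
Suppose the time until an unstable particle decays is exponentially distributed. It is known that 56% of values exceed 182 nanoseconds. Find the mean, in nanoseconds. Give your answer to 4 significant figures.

e^(−λ·182) = 0.56 ⇒ λ = −ln(0.56)/182 = 0.00318582.
Mean = 1/λ = 313.891 nanoseconds.

313.9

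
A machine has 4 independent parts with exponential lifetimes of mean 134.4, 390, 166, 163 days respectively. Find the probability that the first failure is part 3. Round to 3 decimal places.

0.272

Rates: λ_i = 1/mean_i → 0.00744048, 0.0025641, 0.0060241, 0.00613497; Σλ = 0.0221636.
P(part 3 first) = λ_3/Σλ = 0.0060241/0.0221636 ≈ 0.272.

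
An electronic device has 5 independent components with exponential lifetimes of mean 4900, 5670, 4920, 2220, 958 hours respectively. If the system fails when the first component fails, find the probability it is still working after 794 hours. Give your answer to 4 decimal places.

0.1921

The first failure time is exponential with rate Σλ_i = 1/4900 + 1/5670 + 1/4920 + 1/2220 + 1/958 = 0.00207799 per hour.
P(min > 794) = e^(−0.00207799·794) = e^(−1.6499) ≈ 0.1921.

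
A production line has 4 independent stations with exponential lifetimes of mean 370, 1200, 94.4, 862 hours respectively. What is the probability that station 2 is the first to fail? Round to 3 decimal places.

0.055

Rates: λ_i = 1/mean_i → 0.0027027, 0.000833333, 0.0105932, 0.00116009; Σλ = 0.0152893.
P(station 2 first) = λ_2/Σλ = 0.000833333/0.0152893 ≈ 0.055.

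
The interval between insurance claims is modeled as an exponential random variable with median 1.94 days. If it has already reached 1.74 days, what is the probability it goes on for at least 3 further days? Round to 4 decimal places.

0.3424

For an exponential, median = ln(2)/λ, so λ = ln 2 / 1.94 = 0.357292 per day.
P(X > s+t | X > s) = e^(−λ(s+t))/e^(−λs) = e^(−λt), independent of s = 1.74.
P(X > 3) = e^(−1.0719) ≈ 0.3424.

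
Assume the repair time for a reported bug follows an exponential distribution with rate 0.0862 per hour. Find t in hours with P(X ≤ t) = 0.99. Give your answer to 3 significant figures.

53.4

Set 1 − e^(−λt) = 0.99, so t = −ln(0.01)/λ = 4.6052/0.0862 ≈ 53.4242 hours.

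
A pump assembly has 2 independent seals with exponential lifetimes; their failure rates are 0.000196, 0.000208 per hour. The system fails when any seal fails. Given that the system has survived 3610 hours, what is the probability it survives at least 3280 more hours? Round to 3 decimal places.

0.266

Time to first failure ~ Exp(Σλ) with Σλ = 0.000404.
By memorylessness, P(T > 3610+3280 | T > 3610) = P(T > 3280) = e^(−0.000404·3280) ≈ 0.266.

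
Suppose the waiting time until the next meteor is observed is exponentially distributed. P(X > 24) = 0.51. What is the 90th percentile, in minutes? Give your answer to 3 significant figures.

e^(−λ·24) = 0.51 ⇒ λ = −ln(0.51)/24 = 0.028056.
90th percentile: 1 − e^(−λt) = 0.9, t = −ln(0.1)/λ = 82.071 minutes.

82.1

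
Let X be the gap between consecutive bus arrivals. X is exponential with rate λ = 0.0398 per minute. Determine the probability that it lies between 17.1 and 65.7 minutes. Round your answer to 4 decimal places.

P(17.1 < X < 65.7) = e^(−λ·17.1) − e^(−λ·65.7) = 0.50632 − 0.07318 ≈ 0.4331.

0.4331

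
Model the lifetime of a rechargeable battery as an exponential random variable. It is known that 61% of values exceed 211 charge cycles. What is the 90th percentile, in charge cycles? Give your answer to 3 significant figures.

983

e^(−λ·211) = 0.61 ⇒ λ = −ln(0.61)/211 = 0.00234264.
90th percentile: 1 − e^(−λt) = 0.9, t = −ln(0.1)/λ = 982.903 charge cycles.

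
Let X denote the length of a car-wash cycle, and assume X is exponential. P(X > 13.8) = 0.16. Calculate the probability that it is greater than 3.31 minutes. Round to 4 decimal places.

0.6443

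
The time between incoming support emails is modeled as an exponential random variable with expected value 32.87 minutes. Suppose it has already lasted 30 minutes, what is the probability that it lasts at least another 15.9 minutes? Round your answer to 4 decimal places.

0.6165

The rate is λ = 1/32.87 = 0.0304229 per minute.
The exponential is memoryless, so the remaining time is again Exp(λ): the condition X > 30 is irrelevant.
P(X > 15.9) = e^(−0.48372) ≈ 0.6165.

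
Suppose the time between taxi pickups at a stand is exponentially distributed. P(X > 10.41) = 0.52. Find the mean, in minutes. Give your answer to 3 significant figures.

e^(−λ·10.41) = 0.52 ⇒ λ = −ln(0.52)/10.41 = 0.0628171.
Mean = 1/λ = 15.9192 minutes.

15.9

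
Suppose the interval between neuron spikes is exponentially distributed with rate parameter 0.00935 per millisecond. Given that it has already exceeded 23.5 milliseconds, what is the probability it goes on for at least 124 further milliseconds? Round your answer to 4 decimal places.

0.3137

The exponential is memoryless, so the remaining time is again Exp(λ): the condition X > 23.5 is irrelevant.
P(X > 124) = e^(−1.1594) ≈ 0.3137.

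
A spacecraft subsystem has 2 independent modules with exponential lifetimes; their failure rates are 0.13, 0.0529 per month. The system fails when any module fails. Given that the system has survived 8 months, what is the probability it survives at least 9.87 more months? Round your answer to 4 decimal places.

Time to first failure ~ Exp(Σλ) with Σλ = 0.1829.
By memorylessness, P(T > 8+9.87 | T > 8) = P(T > 9.87) = e^(−0.1829·9.87) ≈ 0.1644.

0.1644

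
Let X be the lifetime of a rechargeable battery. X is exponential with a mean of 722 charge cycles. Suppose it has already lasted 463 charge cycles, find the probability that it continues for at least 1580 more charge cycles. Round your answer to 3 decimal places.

0.112

The rate is λ = 1/722 = 0.00138504 per charge cycle.
By the memoryless property, P(X > 463+1580 | X > 463) = P(X > 1580).
P(X > 1580) = e^(−2.1884) ≈ 0.112.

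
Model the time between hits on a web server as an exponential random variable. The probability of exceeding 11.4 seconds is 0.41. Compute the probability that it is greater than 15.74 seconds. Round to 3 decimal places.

0.292

e^(−λ·11.4) = 0.41 ⇒ λ = −ln(0.41)/11.4 = 0.0782104.
P(X > 15.74) = e^(−0.0782104·15.74) = e^(−1.231) ≈ 0.292.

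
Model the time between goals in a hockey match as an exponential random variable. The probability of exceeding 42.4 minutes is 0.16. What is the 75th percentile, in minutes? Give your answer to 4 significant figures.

e^(−λ·42.4) = 0.16 ⇒ λ = −ln(0.16)/42.4 = 0.0432213.
75th percentile: 1 − e^(−λt) = 0.75, t = −ln(0.25)/λ = 32.0744 minutes.

32.07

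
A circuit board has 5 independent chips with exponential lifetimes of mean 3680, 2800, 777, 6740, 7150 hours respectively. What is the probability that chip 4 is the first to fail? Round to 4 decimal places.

0.0673

Rates: λ_i = 1/mean_i → 0.000271739, 0.000357143, 0.001287, 0.000148368, 0.00013986; Σλ = 0.00220411.
P(chip 4 first) = λ_4/Σλ = 0.000148368/0.00220411 ≈ 0.0673.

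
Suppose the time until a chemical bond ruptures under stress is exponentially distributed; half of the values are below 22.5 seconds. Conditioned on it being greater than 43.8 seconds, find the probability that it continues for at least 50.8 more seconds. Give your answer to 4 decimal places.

0.2091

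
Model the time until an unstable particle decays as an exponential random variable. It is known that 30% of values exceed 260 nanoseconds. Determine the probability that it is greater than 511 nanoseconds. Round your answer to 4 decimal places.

0.0938

e^(−λ·260) = 0.30 ⇒ λ = −ln(0.30)/260 = 0.00463066.
P(X > 511) = e^(−0.00463066·511) = e^(−2.3663) ≈ 0.0938.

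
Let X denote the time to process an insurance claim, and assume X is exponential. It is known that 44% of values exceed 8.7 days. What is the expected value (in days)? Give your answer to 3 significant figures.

e^(−λ·8.7) = 0.44 ⇒ λ = −ln(0.44)/8.7 = 0.0943656.
Mean = 1/λ = 10.5971 days.

10.6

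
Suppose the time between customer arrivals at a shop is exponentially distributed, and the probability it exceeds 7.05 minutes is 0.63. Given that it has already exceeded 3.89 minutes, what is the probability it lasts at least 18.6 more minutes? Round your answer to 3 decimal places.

0.296

From e^(−λ·7.05) = 0.63, λ = −ln(0.63)/7.05 = 0.0655369.
Memoryless: P(X > 3.89+18.6 | X > 3.89) = P(X > 18.6) = e^(−0.0655369·18.6) ≈ 0.296.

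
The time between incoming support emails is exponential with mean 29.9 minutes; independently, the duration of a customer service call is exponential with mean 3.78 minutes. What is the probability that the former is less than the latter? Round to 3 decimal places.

λ_1 = 1/29.9 = 0.0334448, λ_2 = 1/3.78 = 0.26455.
For independent exponentials, P(the former < the latter) = λ_1/(λ_1+λ_2) = 0.0334448/0.297995 ≈ 0.112.

0.112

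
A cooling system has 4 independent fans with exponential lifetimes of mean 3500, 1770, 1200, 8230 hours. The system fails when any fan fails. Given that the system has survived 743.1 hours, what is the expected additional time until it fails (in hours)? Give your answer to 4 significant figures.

553.9

First-failure rate Σλ = 1/3500 + 1/1770 + 1/1200 + 1/8230 = 0.00180553.
By memorylessness the expected residual is 1/Σλ = 553.855 hours, regardless of the 743.1 already elapsed.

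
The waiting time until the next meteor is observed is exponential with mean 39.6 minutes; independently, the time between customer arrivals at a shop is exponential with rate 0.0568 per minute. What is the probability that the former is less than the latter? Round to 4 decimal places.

0.3078

λ_1 = 1/39.6 = 0.0252525, λ_2 = 0.0568.
For independent exponentials, P(the former < the latter) = λ_1/(λ_1+λ_2) = 0.0252525/0.0820525 ≈ 0.3078.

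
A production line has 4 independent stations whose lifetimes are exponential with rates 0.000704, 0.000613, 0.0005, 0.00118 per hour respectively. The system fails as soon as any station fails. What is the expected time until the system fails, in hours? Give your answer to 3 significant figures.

The time to first failure is exponential with rate Σλ = 0.000704 + 0.000613 + 0.0005 + 0.00118 = 0.002997.
E[min] = 1/Σλ = 1/0.002997 = 333.667 hours.

334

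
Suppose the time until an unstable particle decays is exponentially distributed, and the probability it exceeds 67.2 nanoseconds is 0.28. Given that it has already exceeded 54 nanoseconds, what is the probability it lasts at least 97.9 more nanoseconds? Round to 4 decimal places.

From e^(−λ·67.2) = 0.28, λ = −ln(0.28)/67.2 = 0.0189429.
Memoryless: P(X > 54+97.9 | X > 54) = P(X > 97.9) = e^(−0.0189429·97.9) ≈ 0.1565.

0.1565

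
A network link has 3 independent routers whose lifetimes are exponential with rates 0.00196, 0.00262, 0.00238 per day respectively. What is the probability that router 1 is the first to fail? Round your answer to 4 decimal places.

The time to first failure is exponential with rate Σλ = 0.00196 + 0.00262 + 0.00238 = 0.00696.
P(router 1 first) = λ_1/Σλ = 0.00196/0.00696 ≈ 0.2816.

0.2816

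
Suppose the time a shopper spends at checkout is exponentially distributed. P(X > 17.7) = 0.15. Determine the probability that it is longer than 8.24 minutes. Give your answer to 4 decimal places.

0.4135

e^(−λ·17.7) = 0.15 ⇒ λ = −ln(0.15)/17.7 = 0.107182.
P(X > 8.24) = e^(−0.107182·8.24) = e^(−0.88318) ≈ 0.4135.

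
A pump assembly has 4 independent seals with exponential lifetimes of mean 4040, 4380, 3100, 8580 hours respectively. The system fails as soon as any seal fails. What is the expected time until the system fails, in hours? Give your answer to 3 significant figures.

1090

The first failure time is exponential with rate Σλ_i = 1/4040 + 1/4380 + 1/3100 + 1/8580 = 0.000914966 per hour.
E[min] = 1/Σλ = 1/0.000914966 = 1092.94 hours.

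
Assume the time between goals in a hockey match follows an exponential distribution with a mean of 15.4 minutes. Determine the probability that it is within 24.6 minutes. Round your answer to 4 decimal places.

The rate is λ = 1/15.4 = 0.0649351 per minute.
P(X ≤ 24.6) = 1 − e^(−λ·24.6) = 1 − e^(−1.5974) ≈ 0.7976.

0.7976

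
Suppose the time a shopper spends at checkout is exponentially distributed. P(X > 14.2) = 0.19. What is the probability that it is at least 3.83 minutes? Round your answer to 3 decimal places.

0.639

e^(−λ·14.2) = 0.19 ⇒ λ = −ln(0.19)/14.2 = 0.116953.
P(X > 3.83) = e^(−0.116953·3.83) = e^(−0.44793) ≈ 0.639.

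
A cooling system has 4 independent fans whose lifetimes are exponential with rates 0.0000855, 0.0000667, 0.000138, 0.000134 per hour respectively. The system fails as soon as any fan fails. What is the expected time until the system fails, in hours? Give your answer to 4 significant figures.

The time to first failure is exponential with rate Σλ = 0.0000855 + 0.0000667 + 0.000138 + 0.000134 = 0.0004242.
E[min] = 1/Σλ = 1/0.0004242 = 2357.38 hours.

2357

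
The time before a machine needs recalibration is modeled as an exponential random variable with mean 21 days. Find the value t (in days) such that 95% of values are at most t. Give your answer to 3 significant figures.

The rate is λ = 1/21 = 0.047619 per day.
Set 1 − e^(−λt) = 0.95, so t = −ln(0.05)/λ = 2.9957/0.047619 ≈ 62.9104 days.

62.9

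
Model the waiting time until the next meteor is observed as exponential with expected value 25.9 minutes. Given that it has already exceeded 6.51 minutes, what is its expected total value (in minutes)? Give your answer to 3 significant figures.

32.4

The rate is λ = 1/25.9 = 0.03861 per minute.
By memorylessness, E[X | X > 6.51] = 6.51 + 1/λ = 6.51 + 25.9 = 32.41 minutes.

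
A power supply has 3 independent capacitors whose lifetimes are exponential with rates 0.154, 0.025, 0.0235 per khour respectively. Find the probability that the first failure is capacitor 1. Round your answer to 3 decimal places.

0.760

The time to first failure is exponential with rate Σλ = 0.154 + 0.025 + 0.0235 = 0.2025.
P(capacitor 1 first) = λ_1/Σλ = 0.154/0.2025 ≈ 0.760.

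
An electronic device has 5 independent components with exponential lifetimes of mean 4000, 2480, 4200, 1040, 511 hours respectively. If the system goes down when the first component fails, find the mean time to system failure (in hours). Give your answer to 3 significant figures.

262

The first failure time is exponential with rate Σλ_i = 1/4000 + 1/2480 + 1/4200 + 1/1040 + 1/511 = 0.00380981 per hour.
E[min] = 1/Σλ = 1/0.00380981 = 262.481 hours.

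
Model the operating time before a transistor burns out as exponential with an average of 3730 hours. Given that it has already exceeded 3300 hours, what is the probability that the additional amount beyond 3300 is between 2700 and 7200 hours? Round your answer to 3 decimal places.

0.340

The rate is λ = 1/3730 = 0.000268097 per hour.
Memoryless: the residual past 3300 is again Exp(λ).
P(2700 < residual < 7200) = e^(−λ·2700) − e^(−λ·7200) = 0.48488 − 0.14511 ≈ 0.340.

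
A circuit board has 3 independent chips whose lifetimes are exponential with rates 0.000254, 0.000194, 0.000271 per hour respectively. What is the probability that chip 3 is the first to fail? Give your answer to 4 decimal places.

The time to first failure is exponential with rate Σλ = 0.000254 + 0.000194 + 0.000271 = 0.000719.
P(chip 3 first) = λ_3/Σλ = 0.000271/0.000719 ≈ 0.3769.

0.3769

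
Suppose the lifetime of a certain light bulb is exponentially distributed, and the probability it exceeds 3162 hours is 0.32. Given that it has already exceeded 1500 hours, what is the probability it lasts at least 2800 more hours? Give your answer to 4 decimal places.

0.3646

From e^(−λ·3162) = 0.32, λ = −ln(0.32)/3162 = 0.000360352.
Memoryless: P(X > 1500+2800 | X > 1500) = P(X > 2800) = e^(−0.000360352·2800) ≈ 0.3646.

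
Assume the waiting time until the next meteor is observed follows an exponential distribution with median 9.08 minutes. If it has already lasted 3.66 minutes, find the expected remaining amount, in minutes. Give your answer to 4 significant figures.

13.10

For an exponential, median = ln(2)/λ, so λ = ln 2 / 9.08 = 0.0763378 per minute.
By memorylessness, the remaining amount past any threshold is again Exp(λ) with mean 1/λ = 13.0997 minutes.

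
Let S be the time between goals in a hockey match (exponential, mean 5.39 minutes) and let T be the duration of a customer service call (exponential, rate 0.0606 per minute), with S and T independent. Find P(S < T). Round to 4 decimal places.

λ_1 = 1/5.39 = 0.185529, λ_2 = 0.0606.
For independent exponentials, P(S < T) = λ_1/(λ_1+λ_2) = 0.185529/0.246129 ≈ 0.7538.

0.7538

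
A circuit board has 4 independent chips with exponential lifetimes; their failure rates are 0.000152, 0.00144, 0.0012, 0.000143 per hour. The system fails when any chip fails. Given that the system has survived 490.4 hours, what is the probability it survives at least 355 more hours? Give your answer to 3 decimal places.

Time to first failure ~ Exp(Σλ) with Σλ = 0.002935.
By memorylessness, P(T > 490.4+355 | T > 490.4) = P(T > 355) = e^(−0.002935·355) ≈ 0.353.

0.353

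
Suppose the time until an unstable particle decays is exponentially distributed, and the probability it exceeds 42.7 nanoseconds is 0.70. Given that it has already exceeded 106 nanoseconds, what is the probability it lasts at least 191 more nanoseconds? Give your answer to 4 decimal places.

0.2028

From e^(−λ·42.7) = 0.70, λ = −ln(0.70)/42.7 = 0.00835304.
Memoryless: P(X > 106+191 | X > 106) = P(X > 191) = e^(−0.00835304·191) ≈ 0.2028.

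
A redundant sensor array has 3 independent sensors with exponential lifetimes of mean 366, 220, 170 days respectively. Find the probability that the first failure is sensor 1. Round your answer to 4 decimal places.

Rates: λ_i = 1/mean_i → 0.00273224, 0.00454545, 0.00588235; Σλ = 0.01316.
P(sensor 1 first) = λ_1/Σλ = 0.00273224/0.01316 ≈ 0.2076.

0.2076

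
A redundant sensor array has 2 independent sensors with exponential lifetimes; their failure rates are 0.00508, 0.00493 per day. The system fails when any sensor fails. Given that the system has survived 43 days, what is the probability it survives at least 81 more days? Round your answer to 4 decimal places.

0.4445

Time to first failure ~ Exp(Σλ) with Σλ = 0.01001.
By memorylessness, P(T > 43+81 | T > 43) = P(T > 81) = e^(−0.01001·81) ≈ 0.4445.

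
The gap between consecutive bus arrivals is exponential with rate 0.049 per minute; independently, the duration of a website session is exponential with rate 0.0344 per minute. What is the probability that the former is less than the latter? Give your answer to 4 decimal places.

λ_1 = 0.049, λ_2 = 0.0344.
For independent exponentials, P(the former < the latter) = λ_1/(λ_1+λ_2) = 0.049/0.0834 ≈ 0.5875.

0.5875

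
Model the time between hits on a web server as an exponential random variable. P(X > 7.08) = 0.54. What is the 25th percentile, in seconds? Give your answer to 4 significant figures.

3.305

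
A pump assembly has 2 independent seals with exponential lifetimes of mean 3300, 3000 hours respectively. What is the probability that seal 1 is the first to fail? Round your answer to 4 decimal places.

0.4762

Rates: λ_i = 1/mean_i → 0.00030303, 0.000333333; Σλ = 0.000636364.
P(seal 1 first) = λ_1/Σλ = 0.00030303/0.000636364 ≈ 0.4762.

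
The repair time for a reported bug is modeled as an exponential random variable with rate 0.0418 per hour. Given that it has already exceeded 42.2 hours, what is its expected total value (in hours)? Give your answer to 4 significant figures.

66.12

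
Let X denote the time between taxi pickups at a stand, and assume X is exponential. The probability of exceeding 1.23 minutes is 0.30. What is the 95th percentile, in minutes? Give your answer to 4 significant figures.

3.060

e^(−λ·1.23) = 0.30 ⇒ λ = −ln(0.30)/1.23 = 0.97884.
95th percentile: 1 − e^(−λt) = 0.95, t = −ln(0.05)/λ = 3.06049 minutes.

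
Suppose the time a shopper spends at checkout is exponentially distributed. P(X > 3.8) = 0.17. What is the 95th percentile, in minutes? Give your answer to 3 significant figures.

6.42

e^(−λ·3.8) = 0.17 ⇒ λ = −ln(0.17)/3.8 = 0.466304.
95th percentile: 1 − e^(−λt) = 0.95, t = −ln(0.05)/λ = 6.42441 minutes.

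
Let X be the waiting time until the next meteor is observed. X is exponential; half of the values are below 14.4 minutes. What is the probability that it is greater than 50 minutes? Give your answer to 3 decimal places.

0.090

For an exponential, median = ln(2)/λ, so λ = ln 2 / 14.4 = 0.0481352 per minute.
P(X > 50) = e^(−λ·50) = e^(−2.4068) ≈ 0.090.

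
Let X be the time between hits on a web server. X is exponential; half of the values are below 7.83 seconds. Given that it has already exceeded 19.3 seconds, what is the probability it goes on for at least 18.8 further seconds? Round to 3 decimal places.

0.189

For an exponential, median = ln(2)/λ, so λ = ln 2 / 7.83 = 0.0885245 per second.
The exponential is memoryless, so the remaining time is again Exp(λ): the condition X > 19.3 is irrelevant.
P(X > 18.8) = e^(−1.6643) ≈ 0.189.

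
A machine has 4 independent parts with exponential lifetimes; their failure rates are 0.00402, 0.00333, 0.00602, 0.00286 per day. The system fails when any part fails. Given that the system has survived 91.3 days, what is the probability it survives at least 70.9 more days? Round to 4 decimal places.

Time to first failure ~ Exp(Σλ) with Σλ = 0.01623.
By memorylessness, P(T > 91.3+70.9 | T > 91.3) = P(T > 70.9) = e^(−0.01623·70.9) ≈ 0.3164.

0.3164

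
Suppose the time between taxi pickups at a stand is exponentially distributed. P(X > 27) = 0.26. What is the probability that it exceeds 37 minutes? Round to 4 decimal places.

0.1579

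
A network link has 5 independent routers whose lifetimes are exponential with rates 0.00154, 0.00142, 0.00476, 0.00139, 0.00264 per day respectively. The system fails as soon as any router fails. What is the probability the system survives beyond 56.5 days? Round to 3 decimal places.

The time to first failure is exponential with rate Σλ = 0.00154 + 0.00142 + 0.00476 + 0.00139 + 0.00264 = 0.01175.
P(min > 56.5) = e^(−0.01175·56.5) = e^(−0.66387) ≈ 0.515.

0.515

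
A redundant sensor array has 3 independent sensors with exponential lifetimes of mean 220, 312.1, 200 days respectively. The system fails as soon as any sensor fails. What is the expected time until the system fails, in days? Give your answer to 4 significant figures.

The first failure time is exponential with rate Σλ_i = 1/220 + 1/312.1 + 1/200 = 0.0127496 per day.
E[min] = 1/Σλ = 1/0.0127496 = 78.4341 days.

78.43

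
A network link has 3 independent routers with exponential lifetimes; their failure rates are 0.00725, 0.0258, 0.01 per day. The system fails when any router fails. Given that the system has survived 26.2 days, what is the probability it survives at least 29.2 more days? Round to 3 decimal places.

0.284

Time to first failure ~ Exp(Σλ) with Σλ = 0.04305.
By memorylessness, P(T > 26.2+29.2 | T > 26.2) = P(T > 29.2) = e^(−0.04305·29.2) ≈ 0.284.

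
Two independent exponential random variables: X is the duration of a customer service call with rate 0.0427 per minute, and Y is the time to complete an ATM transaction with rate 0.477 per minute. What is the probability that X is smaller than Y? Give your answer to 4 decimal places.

0.0822

λ_1 = 0.0427, λ_2 = 0.477.
For independent exponentials, P(X < Y) = λ_1/(λ_1+λ_2) = 0.0427/0.5197 ≈ 0.0822.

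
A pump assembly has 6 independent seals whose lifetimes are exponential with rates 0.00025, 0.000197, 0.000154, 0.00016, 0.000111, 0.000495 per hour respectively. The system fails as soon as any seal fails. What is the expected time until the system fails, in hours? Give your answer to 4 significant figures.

731.5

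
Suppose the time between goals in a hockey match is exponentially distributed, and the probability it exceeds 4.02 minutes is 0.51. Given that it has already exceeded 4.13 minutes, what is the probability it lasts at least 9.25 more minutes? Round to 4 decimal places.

0.2124

From e^(−λ·4.02) = 0.51, λ = −ln(0.51)/4.02 = 0.167499.
Memoryless: P(X > 4.13+9.25 | X > 4.13) = P(X > 9.25) = e^(−0.167499·9.25) ≈ 0.2124.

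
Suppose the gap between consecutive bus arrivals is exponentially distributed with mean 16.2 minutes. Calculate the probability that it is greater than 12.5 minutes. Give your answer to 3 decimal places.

0.462

The rate is λ = 1/16.2 = 0.0617284 per minute.
P(X > 12.5) = e^(−λ·12.5) = e^(−0.7716) ≈ 0.462.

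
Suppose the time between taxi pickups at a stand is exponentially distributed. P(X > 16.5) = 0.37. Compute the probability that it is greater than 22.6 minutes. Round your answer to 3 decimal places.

0.256

e^(−λ·16.5) = 0.37 ⇒ λ = −ln(0.37)/16.5 = 0.0602577.
P(X > 22.6) = e^(−0.0602577·22.6) = e^(−1.3618) ≈ 0.256.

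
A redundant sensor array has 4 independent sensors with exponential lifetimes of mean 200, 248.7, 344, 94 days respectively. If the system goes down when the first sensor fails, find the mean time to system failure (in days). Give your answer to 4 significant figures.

44.31

The first failure time is exponential with rate Σλ_i = 1/200 + 1/248.7 + 1/344 + 1/94 = 0.0225662 per day.
E[min] = 1/Σλ = 1/0.0225662 = 44.3141 days.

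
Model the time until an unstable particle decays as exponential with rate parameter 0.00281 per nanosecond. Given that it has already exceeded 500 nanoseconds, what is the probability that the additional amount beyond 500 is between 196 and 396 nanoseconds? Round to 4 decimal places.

Memoryless: the residual past 500 is again Exp(λ).
P(196 < residual < 396) = e^(−λ·196) − e^(−λ·396) = 0.57651 − 0.32865 ≈ 0.2479.

0.2479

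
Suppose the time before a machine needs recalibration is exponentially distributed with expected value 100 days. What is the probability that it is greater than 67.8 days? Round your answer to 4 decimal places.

The rate is λ = 1/100 = 0.01 per day.
P(X > 67.8) = e^(−λ·67.8) = e^(−0.678) ≈ 0.5076.

0.5076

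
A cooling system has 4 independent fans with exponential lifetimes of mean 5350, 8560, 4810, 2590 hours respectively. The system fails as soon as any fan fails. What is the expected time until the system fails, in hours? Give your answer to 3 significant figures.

The first failure time is exponential with rate Σλ_i = 1/5350 + 1/8560 + 1/4810 + 1/2590 = 0.000897739 per hour.
E[min] = 1/Σλ = 1/0.000897739 = 1113.91 hours.

1110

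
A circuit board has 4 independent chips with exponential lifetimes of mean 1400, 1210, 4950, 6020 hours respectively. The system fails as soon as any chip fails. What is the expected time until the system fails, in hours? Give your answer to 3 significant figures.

The first failure time is exponential with rate Σλ_i = 1/1400 + 1/1210 + 1/4950 + 1/6020 = 0.00190887 per hour.
E[min] = 1/Σλ = 1/0.00190887 = 523.871 hours.

524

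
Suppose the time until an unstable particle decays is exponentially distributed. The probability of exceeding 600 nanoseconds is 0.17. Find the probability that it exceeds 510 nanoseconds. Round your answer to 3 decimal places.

0.222

e^(−λ·600) = 0.17 ⇒ λ = −ln(0.17)/600 = 0.00295326.
P(X > 510) = e^(−0.00295326·510) = e^(−1.5062) ≈ 0.222.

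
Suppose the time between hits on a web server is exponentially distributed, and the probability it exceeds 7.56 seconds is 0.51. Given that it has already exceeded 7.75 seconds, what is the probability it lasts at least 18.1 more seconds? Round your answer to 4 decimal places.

0.1995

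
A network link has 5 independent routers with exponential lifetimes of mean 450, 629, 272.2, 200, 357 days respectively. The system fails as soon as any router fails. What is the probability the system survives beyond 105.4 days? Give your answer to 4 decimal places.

0.1996

The first failure time is exponential with rate Σλ_i = 1/450 + 1/629 + 1/272.2 + 1/200 + 1/357 = 0.0152869 per day.
P(min > 105.4) = e^(−0.0152869·105.4) = e^(−1.6112) ≈ 0.1996.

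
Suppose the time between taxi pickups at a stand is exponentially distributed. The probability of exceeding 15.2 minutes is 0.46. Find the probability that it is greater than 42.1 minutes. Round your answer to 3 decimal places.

e^(−λ·15.2) = 0.46 ⇒ λ = −ln(0.46)/15.2 = 0.0510874.
P(X > 42.1) = e^(−0.0510874·42.1) = e^(−2.1508) ≈ 0.116.

0.116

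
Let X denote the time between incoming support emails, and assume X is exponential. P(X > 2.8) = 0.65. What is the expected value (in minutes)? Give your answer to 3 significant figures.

6.50

e^(−λ·2.8) = 0.65 ⇒ λ = −ln(0.65)/2.8 = 0.153851.
Mean = 1/λ = 6.49979 minutes.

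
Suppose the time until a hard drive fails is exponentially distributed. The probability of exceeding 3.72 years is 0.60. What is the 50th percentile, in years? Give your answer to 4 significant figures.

5.048

e^(−λ·3.72) = 0.60 ⇒ λ = −ln(0.60)/3.72 = 0.137319.
50th percentile: 1 − e^(−λt) = 0.5, t = −ln(0.5)/λ = 5.04773 years.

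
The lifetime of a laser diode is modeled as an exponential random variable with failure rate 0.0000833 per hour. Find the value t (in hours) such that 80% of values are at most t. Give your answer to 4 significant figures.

19320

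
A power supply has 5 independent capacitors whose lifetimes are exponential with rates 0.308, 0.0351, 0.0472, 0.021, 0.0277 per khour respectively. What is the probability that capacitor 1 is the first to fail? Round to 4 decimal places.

The time to first failure is exponential with rate Σλ = 0.308 + 0.0351 + 0.0472 + 0.021 + 0.0277 = 0.439.
P(capacitor 1 first) = λ_1/Σλ = 0.308/0.439 ≈ 0.7016.

0.7016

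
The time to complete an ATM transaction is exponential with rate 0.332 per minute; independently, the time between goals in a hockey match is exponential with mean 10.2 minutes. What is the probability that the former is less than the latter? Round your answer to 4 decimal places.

0.7720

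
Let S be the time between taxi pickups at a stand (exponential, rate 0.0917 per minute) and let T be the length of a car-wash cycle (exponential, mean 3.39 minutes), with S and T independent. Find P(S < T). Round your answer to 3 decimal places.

λ_1 = 0.0917, λ_2 = 1/3.39 = 0.294985.
For independent exponentials, P(S < T) = λ_1/(λ_1+λ_2) = 0.0917/0.386685 ≈ 0.237.

0.237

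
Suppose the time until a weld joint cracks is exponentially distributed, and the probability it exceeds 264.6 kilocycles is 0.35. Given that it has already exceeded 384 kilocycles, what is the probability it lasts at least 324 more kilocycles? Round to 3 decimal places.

0.277

From e^(−λ·264.6) = 0.35, λ = −ln(0.35)/264.6 = 0.00396758.
Memoryless: P(X > 384+324 | X > 384) = P(X > 324) = e^(−0.00396758·324) ≈ 0.277.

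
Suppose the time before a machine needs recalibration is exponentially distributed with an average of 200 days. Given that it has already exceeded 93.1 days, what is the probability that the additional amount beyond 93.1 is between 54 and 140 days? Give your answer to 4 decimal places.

0.2668

The rate is λ = 1/200 = 0.005 per day.
Memoryless: the residual past 93.1 is again Exp(λ).
P(54 < residual < 140) = e^(−λ·54) − e^(−λ·140) = 0.76338 − 0.49659 ≈ 0.2668.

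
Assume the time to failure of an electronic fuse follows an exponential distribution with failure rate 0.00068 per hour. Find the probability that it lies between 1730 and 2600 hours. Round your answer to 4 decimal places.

P(1730 < X < 2600) = e^(−λ·1730) − e^(−λ·2600) = 0.30839 − 0.17067 ≈ 0.1377.

0.1377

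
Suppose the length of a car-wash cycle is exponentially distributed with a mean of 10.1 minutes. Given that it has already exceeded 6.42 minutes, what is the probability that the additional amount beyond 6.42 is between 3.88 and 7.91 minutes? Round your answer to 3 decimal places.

0.224

The rate is λ = 1/10.1 = 0.0990099 per minute.
Memoryless: the residual past 6.42 is again Exp(λ).
P(3.88 < residual < 7.91) = e^(−λ·3.88) − e^(−λ·7.91) = 0.68102 − 0.45696 ≈ 0.224.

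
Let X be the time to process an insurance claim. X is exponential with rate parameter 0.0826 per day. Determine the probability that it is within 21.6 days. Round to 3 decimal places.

P(X ≤ 21.6) = 1 − e^(−λ·21.6) = 1 − e^(−1.7842) ≈ 0.832.

0.832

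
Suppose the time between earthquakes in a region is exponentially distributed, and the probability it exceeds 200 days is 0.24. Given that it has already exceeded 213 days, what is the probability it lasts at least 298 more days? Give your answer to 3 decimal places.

From e^(−λ·200) = 0.24, λ = −ln(0.24)/200 = 0.00713558.
Memoryless: P(X > 213+298 | X > 213) = P(X > 298) = e^(−0.00713558·298) ≈ 0.119.

0.119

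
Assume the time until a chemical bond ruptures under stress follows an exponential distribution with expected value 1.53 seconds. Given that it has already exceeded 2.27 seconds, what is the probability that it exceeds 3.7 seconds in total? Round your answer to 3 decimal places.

The rate is λ = 1/1.53 = 0.653595 per second.
The exponential is memoryless, so the remaining time is again Exp(λ): the condition X > 2.27 is irrelevant.
P(X > 1.43) = e^(−0.93464) ≈ 0.393.

0.393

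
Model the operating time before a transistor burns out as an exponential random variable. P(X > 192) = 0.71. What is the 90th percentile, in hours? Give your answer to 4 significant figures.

e^(−λ·192) = 0.71 ⇒ λ = −ln(0.71)/192 = 0.0017838.
90th percentile: 1 − e^(−λt) = 0.9, t = −ln(0.1)/λ = 1290.83 hours.

1291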